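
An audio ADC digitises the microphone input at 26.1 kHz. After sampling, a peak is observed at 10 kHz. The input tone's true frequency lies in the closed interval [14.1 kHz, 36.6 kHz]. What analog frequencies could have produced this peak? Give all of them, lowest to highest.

16.1 kHz, 36.1 kHz

Frequencies that alias to 10 kHz are k·fs ± 10 kHz for integer k ≥ 0.
k=0: 10 kHz.
k=1: 16.1 kHz, 36.1 kHz.
k=2: 42.2 kHz, 62.2 kHz.
Within [14.1 kHz, 36.6 kHz]: 16.1 kHz, 36.1 kHz.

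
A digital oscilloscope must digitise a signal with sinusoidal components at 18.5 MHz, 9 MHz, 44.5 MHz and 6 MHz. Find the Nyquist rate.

Highest-frequency component: 44.5 MHz.
Nyquist rate = 2 × 44.5 MHz = 89 MHz.

89 MHz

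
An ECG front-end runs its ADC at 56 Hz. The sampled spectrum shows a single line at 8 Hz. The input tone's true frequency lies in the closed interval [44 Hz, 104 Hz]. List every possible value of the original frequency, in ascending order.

Frequencies that alias to 8 Hz are k·fs ± 8 Hz for integer k ≥ 0.
k=0: 8 Hz.
k=1: 48 Hz, 64 Hz.
k=2: 104 Hz, 120 Hz.
k=3: 160 Hz, 176 Hz.
Within [44 Hz, 104 Hz]: 48 Hz, 64 Hz, 104 Hz.

48 Hz, 64 Hz, 104 Hz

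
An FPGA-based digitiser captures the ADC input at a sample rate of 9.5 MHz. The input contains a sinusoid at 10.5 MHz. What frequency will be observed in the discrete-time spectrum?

1 MHz

10.5 MHz mod fs = 1 MHz.
1 MHz ≤ fs/2 = 4.75 MHz, appears at 1 MHz.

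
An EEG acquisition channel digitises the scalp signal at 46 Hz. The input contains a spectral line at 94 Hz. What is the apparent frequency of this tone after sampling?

2 Hz

94 Hz mod fs = 2 Hz.
2 Hz ≤ fs/2 = 23 Hz, appears at 2 Hz.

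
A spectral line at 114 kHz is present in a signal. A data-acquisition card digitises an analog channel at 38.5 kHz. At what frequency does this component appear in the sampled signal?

114 kHz mod fs = 37 kHz.
37 kHz > fs/2 = 19.25 kHz, folds to fs − 37 kHz = 1.5 kHz.

1.5 kHz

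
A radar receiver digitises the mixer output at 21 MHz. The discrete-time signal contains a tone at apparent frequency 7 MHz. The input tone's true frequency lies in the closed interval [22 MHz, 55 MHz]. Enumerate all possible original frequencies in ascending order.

28 MHz, 35 MHz, 49 MHz

Frequencies that alias to 7 MHz are k·fs ± 7 MHz for integer k ≥ 0.
k=0: 7 MHz.
k=1: 14 MHz, 28 MHz.
k=2: 35 MHz, 49 MHz.
k=3: 56 MHz, 70 MHz.
Within [22 MHz, 55 MHz]: 28 MHz, 35 MHz, 49 MHz.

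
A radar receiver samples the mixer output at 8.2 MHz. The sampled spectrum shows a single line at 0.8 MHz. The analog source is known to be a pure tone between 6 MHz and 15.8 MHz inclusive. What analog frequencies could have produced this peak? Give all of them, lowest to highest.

Frequencies that alias to 0.8 MHz are k·fs ± 0.8 MHz for integer k ≥ 0.
k=0: 0.8 MHz.
k=1: 7.4 MHz, 9 MHz.
k=2: 15.6 MHz, 17.2 MHz.
k=3: 23.8 MHz, 25.4 MHz.
Within [6 MHz, 15.8 MHz]: 7.4 MHz, 9 MHz, 15.6 MHz.

7.4 MHz, 9 MHz, 15.6 MHz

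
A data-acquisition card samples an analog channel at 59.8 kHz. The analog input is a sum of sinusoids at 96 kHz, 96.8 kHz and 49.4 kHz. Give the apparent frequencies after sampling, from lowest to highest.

10.4 kHz, 22.8 kHz, 23.6 kHz

fs/2 = 29.9 kHz.
96 kHz mod fs = 36.2 kHz.
36.2 kHz > fs/2 = 29.9 kHz, folds to fs − 36.2 kHz = 23.6 kHz.
96.8 kHz mod fs = 37 kHz.
37 kHz > fs/2 = 29.9 kHz, folds to fs − 37 kHz = 22.8 kHz.
49.4 kHz > fs/2 = 29.9 kHz, folds to fs − 49.4 kHz = 10.4 kHz.
Distinct values: {10.4 kHz, 22.8 kHz, 23.6 kHz}.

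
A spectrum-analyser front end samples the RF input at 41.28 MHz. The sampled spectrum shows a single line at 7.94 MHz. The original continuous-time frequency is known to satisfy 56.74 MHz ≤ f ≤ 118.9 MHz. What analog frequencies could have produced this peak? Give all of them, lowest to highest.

Frequencies that alias to 7.94 MHz are k·fs ± 7.94 MHz for integer k ≥ 0.
k=0: 7.94 MHz.
k=1: 33.34 MHz, 49.22 MHz.
k=2: 74.62 MHz, 90.5 MHz.
k=3: 115.9 MHz, 131.78 MHz.
k=4: 157.18 MHz, 173.06 MHz.
Within [56.74 MHz, 118.9 MHz]: 74.62 MHz, 90.5 MHz, 115.9 MHz.

74.62 MHz, 90.5 MHz, 115.9 MHz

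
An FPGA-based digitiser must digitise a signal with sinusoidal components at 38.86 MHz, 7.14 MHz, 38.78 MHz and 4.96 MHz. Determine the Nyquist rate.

Highest-frequency component: 38.86 MHz.
Nyquist rate = 2 × 38.86 MHz = 77.72 MHz.

77.72 MHz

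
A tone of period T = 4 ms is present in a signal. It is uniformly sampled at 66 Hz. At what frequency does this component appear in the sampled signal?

14 Hz

T = 4 ms → f = 1/T = 250 Hz.
250 Hz mod fs = 52 Hz.
52 Hz > fs/2 = 33 Hz, folds to fs − 52 Hz = 14 Hz.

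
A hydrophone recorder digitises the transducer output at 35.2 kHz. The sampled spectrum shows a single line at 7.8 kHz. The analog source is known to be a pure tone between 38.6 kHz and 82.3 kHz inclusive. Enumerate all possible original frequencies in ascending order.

Frequencies that alias to 7.8 kHz are k·fs ± 7.8 kHz for integer k ≥ 0.
k=0: 7.8 kHz.
k=1: 27.4 kHz, 43 kHz.
k=2: 62.6 kHz, 78.2 kHz.
k=3: 97.8 kHz, 113.4 kHz.
Within [38.6 kHz, 82.3 kHz]: 43 kHz, 62.6 kHz, 78.2 kHz.

43 kHz, 62.6 kHz, 78.2 kHz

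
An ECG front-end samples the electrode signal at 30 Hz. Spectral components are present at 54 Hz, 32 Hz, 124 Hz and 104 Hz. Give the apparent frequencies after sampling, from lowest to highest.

fs/2 = 15 Hz.
54 Hz mod fs = 24 Hz.
24 Hz > fs/2 = 15 Hz, folds to fs − 24 Hz = 6 Hz.
32 Hz mod fs = 2 Hz.
2 Hz ≤ fs/2 = 15 Hz, appears at 2 Hz.
124 Hz mod fs = 4 Hz.
4 Hz ≤ fs/2 = 15 Hz, appears at 4 Hz.
104 Hz mod fs = 14 Hz.
14 Hz ≤ fs/2 = 15 Hz, appears at 14 Hz.
Distinct values: {2 Hz, 4 Hz, 6 Hz, 14 Hz}.

2 Hz, 4 Hz, 6 Hz, 14 Hz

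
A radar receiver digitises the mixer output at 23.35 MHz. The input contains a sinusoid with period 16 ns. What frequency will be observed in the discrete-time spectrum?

7.55 MHz

T = 16 ns → f = 1/T = 62.5 MHz.
62.5 MHz mod fs = 15.8 MHz.
15.8 MHz > fs/2 = 11.675 MHz, folds to fs − 15.8 MHz = 7.55 MHz.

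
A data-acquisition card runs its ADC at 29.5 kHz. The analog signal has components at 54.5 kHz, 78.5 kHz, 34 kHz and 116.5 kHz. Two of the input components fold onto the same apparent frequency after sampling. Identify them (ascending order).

fs/2 = 14.75 kHz.
54.5 kHz mod fs = 25 kHz.
25 kHz > fs/2 = 14.75 kHz, folds to fs − 25 kHz = 4.5 kHz.
78.5 kHz mod fs = 19.5 kHz.
19.5 kHz > fs/2 = 14.75 kHz, folds to fs − 19.5 kHz = 10 kHz.
34 kHz mod fs = 4.5 kHz.
4.5 kHz ≤ fs/2 = 14.75 kHz, appears at 4.5 kHz.
116.5 kHz mod fs = 28 kHz.
28 kHz > fs/2 = 14.75 kHz, folds to fs − 28 kHz = 1.5 kHz.
34 kHz and 54.5 kHz both map to 4.5 kHz.

34 kHz, 54.5 kHz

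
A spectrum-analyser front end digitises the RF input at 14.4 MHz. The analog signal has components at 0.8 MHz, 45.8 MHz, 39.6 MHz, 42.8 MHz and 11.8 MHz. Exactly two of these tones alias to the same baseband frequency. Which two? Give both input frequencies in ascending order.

fs/2 = 7.2 MHz.
0.8 MHz ≤ fs/2 = 7.2 MHz, passes unchanged.
45.8 MHz mod fs = 2.6 MHz.
2.6 MHz ≤ fs/2 = 7.2 MHz, appears at 2.6 MHz.
39.6 MHz mod fs = 10.8 MHz.
10.8 MHz > fs/2 = 7.2 MHz, folds to fs − 10.8 MHz = 3.6 MHz.
42.8 MHz mod fs = 14 MHz.
14 MHz > fs/2 = 7.2 MHz, folds to fs − 14 MHz = 0.4 MHz.
11.8 MHz > fs/2 = 7.2 MHz, folds to fs − 11.8 MHz = 2.6 MHz.
11.8 MHz and 45.8 MHz both map to 2.6 MHz.

11.8 MHz, 45.8 MHz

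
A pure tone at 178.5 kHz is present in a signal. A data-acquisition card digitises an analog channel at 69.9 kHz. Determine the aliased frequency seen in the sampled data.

178.5 kHz mod fs = 38.7 kHz.
38.7 kHz > fs/2 = 34.95 kHz, folds to fs − 38.7 kHz = 31.2 kHz.

31.2 kHz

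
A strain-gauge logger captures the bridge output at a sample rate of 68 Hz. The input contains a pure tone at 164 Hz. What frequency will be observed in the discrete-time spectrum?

164 Hz mod fs = 28 Hz.
28 Hz ≤ fs/2 = 34 Hz, appears at 28 Hz.

28 Hz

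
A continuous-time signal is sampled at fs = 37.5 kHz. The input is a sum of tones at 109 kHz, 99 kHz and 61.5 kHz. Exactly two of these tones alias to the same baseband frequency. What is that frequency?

fs/2 = 18.75 kHz.
109 kHz mod fs = 34 kHz.
34 kHz > fs/2 = 18.75 kHz, folds to fs − 34 kHz = 3.5 kHz.
99 kHz mod fs = 24 kHz.
24 kHz > fs/2 = 18.75 kHz, folds to fs − 24 kHz = 13.5 kHz.
61.5 kHz mod fs = 24 kHz.
24 kHz > fs/2 = 18.75 kHz, folds to fs − 24 kHz = 13.5 kHz.
61.5 kHz and 99 kHz both map to 13.5 kHz.

13.5 kHz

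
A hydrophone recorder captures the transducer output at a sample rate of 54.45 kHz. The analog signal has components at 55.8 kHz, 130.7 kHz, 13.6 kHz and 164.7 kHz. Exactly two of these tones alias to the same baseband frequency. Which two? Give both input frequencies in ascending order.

fs/2 = 27.225 kHz.
55.8 kHz mod fs = 1.35 kHz.
1.35 kHz ≤ fs/2 = 27.225 kHz, appears at 1.35 kHz.
130.7 kHz mod fs = 21.8 kHz.
21.8 kHz ≤ fs/2 = 27.225 kHz, appears at 21.8 kHz.
13.6 kHz ≤ fs/2 = 27.225 kHz, passes unchanged.
164.7 kHz mod fs = 1.35 kHz.
1.35 kHz ≤ fs/2 = 27.225 kHz, appears at 1.35 kHz.
55.8 kHz and 164.7 kHz both map to 1.35 kHz.

55.8 kHz, 164.7 kHz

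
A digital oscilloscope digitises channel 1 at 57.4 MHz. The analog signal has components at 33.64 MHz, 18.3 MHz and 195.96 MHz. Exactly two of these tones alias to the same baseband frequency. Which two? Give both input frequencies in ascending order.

33.64 MHz, 195.96 MHz

fs/2 = 28.7 MHz.
33.64 MHz > fs/2 = 28.7 MHz, folds to fs − 33.64 MHz = 23.76 MHz.
18.3 MHz ≤ fs/2 = 28.7 MHz, passes unchanged.
195.96 MHz mod fs = 23.76 MHz.
23.76 MHz ≤ fs/2 = 28.7 MHz, appears at 23.76 MHz.
33.64 MHz and 195.96 MHz both map to 23.76 MHz.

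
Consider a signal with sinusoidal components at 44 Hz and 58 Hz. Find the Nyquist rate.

Highest-frequency component: 58 Hz.
Nyquist rate = 2 × 58 Hz = 116 Hz.

116 Hz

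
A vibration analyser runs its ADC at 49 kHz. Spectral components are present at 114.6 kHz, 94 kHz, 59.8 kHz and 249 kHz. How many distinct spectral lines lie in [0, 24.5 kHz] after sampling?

3

fs/2 = 24.5 kHz.
114.6 kHz mod fs = 16.6 kHz.
16.6 kHz ≤ fs/2 = 24.5 kHz, appears at 16.6 kHz.
94 kHz mod fs = 45 kHz.
45 kHz > fs/2 = 24.5 kHz, folds to fs − 45 kHz = 4 kHz.
59.8 kHz mod fs = 10.8 kHz.
10.8 kHz ≤ fs/2 = 24.5 kHz, appears at 10.8 kHz.
249 kHz mod fs = 4 kHz.
4 kHz ≤ fs/2 = 24.5 kHz, appears at 4 kHz.
Distinct values: {4 kHz, 10.8 kHz, 16.6 kHz} → 3.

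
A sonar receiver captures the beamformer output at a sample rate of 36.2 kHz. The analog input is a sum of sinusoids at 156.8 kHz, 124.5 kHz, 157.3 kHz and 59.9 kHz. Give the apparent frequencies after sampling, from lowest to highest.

12 kHz, 12.5 kHz, 15.9 kHz

fs/2 = 18.1 kHz.
156.8 kHz mod fs = 12 kHz.
12 kHz ≤ fs/2 = 18.1 kHz, appears at 12 kHz.
124.5 kHz mod fs = 15.9 kHz.
15.9 kHz ≤ fs/2 = 18.1 kHz, appears at 15.9 kHz.
157.3 kHz mod fs = 12.5 kHz.
12.5 kHz ≤ fs/2 = 18.1 kHz, appears at 12.5 kHz.
59.9 kHz mod fs = 23.7 kHz.
23.7 kHz > fs/2 = 18.1 kHz, folds to fs − 23.7 kHz = 12.5 kHz.
Distinct values: {12 kHz, 12.5 kHz, 15.9 kHz}.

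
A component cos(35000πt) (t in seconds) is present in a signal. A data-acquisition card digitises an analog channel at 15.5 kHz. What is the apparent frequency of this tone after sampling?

ω = 35000π rad/s → f = ω/(2π) = 17500 Hz = 17.5 kHz.
17.5 kHz mod fs = 2 kHz.
2 kHz ≤ fs/2 = 7.75 kHz, appears at 2 kHz.

2 kHz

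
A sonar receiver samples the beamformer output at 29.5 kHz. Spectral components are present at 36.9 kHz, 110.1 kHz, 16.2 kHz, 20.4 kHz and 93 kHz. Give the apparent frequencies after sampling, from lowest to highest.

fs/2 = 14.75 kHz.
36.9 kHz mod fs = 7.4 kHz.
7.4 kHz ≤ fs/2 = 14.75 kHz, appears at 7.4 kHz.
110.1 kHz mod fs = 21.6 kHz.
21.6 kHz > fs/2 = 14.75 kHz, folds to fs − 21.6 kHz = 7.9 kHz.
16.2 kHz > fs/2 = 14.75 kHz, folds to fs − 16.2 kHz = 13.3 kHz.
20.4 kHz > fs/2 = 14.75 kHz, folds to fs − 20.4 kHz = 9.1 kHz.
93 kHz mod fs = 4.5 kHz.
4.5 kHz ≤ fs/2 = 14.75 kHz, appears at 4.5 kHz.
Distinct values: {4.5 kHz, 7.4 kHz, 7.9 kHz, 9.1 kHz, 13.3 kHz}.

4.5 kHz, 7.4 kHz, 7.9 kHz, 9.1 kHz, 13.3 kHz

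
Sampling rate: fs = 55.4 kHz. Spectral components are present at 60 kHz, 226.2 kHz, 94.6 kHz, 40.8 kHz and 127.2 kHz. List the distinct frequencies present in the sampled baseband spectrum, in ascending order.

4.6 kHz, 14.6 kHz, 16.2 kHz, 16.4 kHz

fs/2 = 27.7 kHz.
60 kHz mod fs = 4.6 kHz.
4.6 kHz ≤ fs/2 = 27.7 kHz, appears at 4.6 kHz.
226.2 kHz mod fs = 4.6 kHz.
4.6 kHz ≤ fs/2 = 27.7 kHz, appears at 4.6 kHz.
94.6 kHz mod fs = 39.2 kHz.
39.2 kHz > fs/2 = 27.7 kHz, folds to fs − 39.2 kHz = 16.2 kHz.
40.8 kHz > fs/2 = 27.7 kHz, folds to fs − 40.8 kHz = 14.6 kHz.
127.2 kHz mod fs = 16.4 kHz.
16.4 kHz ≤ fs/2 = 27.7 kHz, appears at 16.4 kHz.
Distinct values: {4.6 kHz, 14.6 kHz, 16.2 kHz, 16.4 kHz}.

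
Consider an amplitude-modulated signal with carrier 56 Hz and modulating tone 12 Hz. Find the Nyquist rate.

136 Hz

AM sidebands sit at fc ± fm = 44 Hz and 68 Hz.
Highest-frequency component: 68 Hz.
Nyquist rate = 2 × 68 Hz = 136 Hz.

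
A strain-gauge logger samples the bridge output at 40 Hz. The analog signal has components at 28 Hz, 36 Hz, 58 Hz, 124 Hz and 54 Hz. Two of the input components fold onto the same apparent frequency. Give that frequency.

fs/2 = 20 Hz.
28 Hz > fs/2 = 20 Hz, folds to fs − 28 Hz = 12 Hz.
36 Hz > fs/2 = 20 Hz, folds to fs − 36 Hz = 4 Hz.
58 Hz mod fs = 18 Hz.
18 Hz ≤ fs/2 = 20 Hz, appears at 18 Hz.
124 Hz mod fs = 4 Hz.
4 Hz ≤ fs/2 = 20 Hz, appears at 4 Hz.
54 Hz mod fs = 14 Hz.
14 Hz ≤ fs/2 = 20 Hz, appears at 14 Hz.
36 Hz and 124 Hz both map to 4 Hz.

4 Hz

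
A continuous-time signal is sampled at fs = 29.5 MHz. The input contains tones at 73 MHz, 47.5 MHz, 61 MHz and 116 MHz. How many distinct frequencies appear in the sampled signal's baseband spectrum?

fs/2 = 14.75 MHz.
73 MHz mod fs = 14 MHz.
14 MHz ≤ fs/2 = 14.75 MHz, appears at 14 MHz.
47.5 MHz mod fs = 18 MHz.
18 MHz > fs/2 = 14.75 MHz, folds to fs − 18 MHz = 11.5 MHz.
61 MHz mod fs = 2 MHz.
2 MHz ≤ fs/2 = 14.75 MHz, appears at 2 MHz.
116 MHz mod fs = 27.5 MHz.
27.5 MHz > fs/2 = 14.75 MHz, folds to fs − 27.5 MHz = 2 MHz.
Distinct values: {2 MHz, 11.5 MHz, 14 MHz} → 3.

3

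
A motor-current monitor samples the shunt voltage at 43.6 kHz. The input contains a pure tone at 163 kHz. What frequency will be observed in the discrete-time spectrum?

11.4 kHz

163 kHz mod fs = 32.2 kHz.
32.2 kHz > fs/2 = 21.8 kHz, folds to fs − 32.2 kHz = 11.4 kHz.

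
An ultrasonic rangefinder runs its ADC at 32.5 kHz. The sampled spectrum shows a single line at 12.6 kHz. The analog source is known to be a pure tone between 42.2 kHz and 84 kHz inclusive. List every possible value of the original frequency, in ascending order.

45.1 kHz, 52.4 kHz, 77.6 kHz

Frequencies that alias to 12.6 kHz are k·fs ± 12.6 kHz for integer k ≥ 0.
k=0: 12.6 kHz.
k=1: 19.9 kHz, 45.1 kHz.
k=2: 52.4 kHz, 77.6 kHz.
k=3: 84.9 kHz, 110.1 kHz.
Within [42.2 kHz, 84 kHz]: 45.1 kHz, 52.4 kHz, 77.6 kHz.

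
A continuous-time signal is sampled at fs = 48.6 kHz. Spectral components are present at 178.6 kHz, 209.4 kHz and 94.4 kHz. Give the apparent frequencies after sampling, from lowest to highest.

fs/2 = 24.3 kHz.
178.6 kHz mod fs = 32.8 kHz.
32.8 kHz > fs/2 = 24.3 kHz, folds to fs − 32.8 kHz = 15.8 kHz.
209.4 kHz mod fs = 15 kHz.
15 kHz ≤ fs/2 = 24.3 kHz, appears at 15 kHz.
94.4 kHz mod fs = 45.8 kHz.
45.8 kHz > fs/2 = 24.3 kHz, folds to fs − 45.8 kHz = 2.8 kHz.
Distinct values: {2.8 kHz, 15 kHz, 15.8 kHz}.

2.8 kHz, 15 kHz, 15.8 kHz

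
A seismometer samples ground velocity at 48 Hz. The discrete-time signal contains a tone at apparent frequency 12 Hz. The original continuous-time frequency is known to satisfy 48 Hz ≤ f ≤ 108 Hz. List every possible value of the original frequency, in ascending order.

Frequencies that alias to 12 Hz are k·fs ± 12 Hz for integer k ≥ 0.
k=0: 12 Hz.
k=1: 36 Hz, 60 Hz.
k=2: 84 Hz, 108 Hz.
k=3: 132 Hz, 156 Hz.
Within [48 Hz, 108 Hz]: 60 Hz, 84 Hz, 108 Hz.

60 Hz, 84 Hz, 108 Hz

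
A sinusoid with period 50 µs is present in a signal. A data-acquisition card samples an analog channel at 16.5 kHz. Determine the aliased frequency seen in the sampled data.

T = 50 µs → f = 1/T = 20 kHz.
20 kHz mod fs = 3.5 kHz.
3.5 kHz ≤ fs/2 = 8.25 kHz, appears at 3.5 kHz.

3.5 kHz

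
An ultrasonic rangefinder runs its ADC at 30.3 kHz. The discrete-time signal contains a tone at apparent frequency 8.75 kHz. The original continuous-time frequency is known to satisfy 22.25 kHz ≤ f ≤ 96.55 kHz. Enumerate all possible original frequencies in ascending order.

39.05 kHz, 51.85 kHz, 69.35 kHz, 82.15 kHz

Frequencies that alias to 8.75 kHz are k·fs ± 8.75 kHz for integer k ≥ 0.
k=0: 8.75 kHz.
k=1: 21.55 kHz, 39.05 kHz.
k=2: 51.85 kHz, 69.35 kHz.
k=3: 82.15 kHz, 99.65 kHz.
k=4: 112.45 kHz, 129.95 kHz.
Within [22.25 kHz, 96.55 kHz]: 39.05 kHz, 51.85 kHz, 69.35 kHz, 82.15 kHz.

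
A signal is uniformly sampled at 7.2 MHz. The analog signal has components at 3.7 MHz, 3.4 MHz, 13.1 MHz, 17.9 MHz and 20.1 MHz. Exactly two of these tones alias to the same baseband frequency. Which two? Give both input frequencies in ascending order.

fs/2 = 3.6 MHz.
3.7 MHz > fs/2 = 3.6 MHz, folds to fs − 3.7 MHz = 3.5 MHz.
3.4 MHz ≤ fs/2 = 3.6 MHz, passes unchanged.
13.1 MHz mod fs = 5.9 MHz.
5.9 MHz > fs/2 = 3.6 MHz, folds to fs − 5.9 MHz = 1.3 MHz.
17.9 MHz mod fs = 3.5 MHz.
3.5 MHz ≤ fs/2 = 3.6 MHz, appears at 3.5 MHz.
20.1 MHz mod fs = 5.7 MHz.
5.7 MHz > fs/2 = 3.6 MHz, folds to fs − 5.7 MHz = 1.5 MHz.
3.7 MHz and 17.9 MHz both map to 3.5 MHz.

3.7 MHz, 17.9 MHz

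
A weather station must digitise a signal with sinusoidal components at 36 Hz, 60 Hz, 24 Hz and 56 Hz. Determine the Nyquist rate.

120 Hz

Highest-frequency component: 60 Hz.
Nyquist rate = 2 × 60 Hz = 120 Hz.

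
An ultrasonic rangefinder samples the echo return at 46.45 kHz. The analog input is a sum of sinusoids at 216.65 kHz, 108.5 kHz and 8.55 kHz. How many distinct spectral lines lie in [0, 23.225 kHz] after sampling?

fs/2 = 23.225 kHz.
216.65 kHz mod fs = 30.85 kHz.
30.85 kHz > fs/2 = 23.225 kHz, folds to fs − 30.85 kHz = 15.6 kHz.
108.5 kHz mod fs = 15.6 kHz.
15.6 kHz ≤ fs/2 = 23.225 kHz, appears at 15.6 kHz.
8.55 kHz ≤ fs/2 = 23.225 kHz, passes unchanged.
Distinct values: {8.55 kHz, 15.6 kHz} → 2.

2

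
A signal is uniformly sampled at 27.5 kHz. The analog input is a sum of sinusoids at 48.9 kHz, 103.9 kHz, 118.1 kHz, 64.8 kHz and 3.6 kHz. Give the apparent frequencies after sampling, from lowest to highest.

3.6 kHz, 6.1 kHz, 8.1 kHz, 9.8 kHz

fs/2 = 13.75 kHz.
48.9 kHz mod fs = 21.4 kHz.
21.4 kHz > fs/2 = 13.75 kHz, folds to fs − 21.4 kHz = 6.1 kHz.
103.9 kHz mod fs = 21.4 kHz.
21.4 kHz > fs/2 = 13.75 kHz, folds to fs − 21.4 kHz = 6.1 kHz.
118.1 kHz mod fs = 8.1 kHz.
8.1 kHz ≤ fs/2 = 13.75 kHz, appears at 8.1 kHz.
64.8 kHz mod fs = 9.8 kHz.
9.8 kHz ≤ fs/2 = 13.75 kHz, appears at 9.8 kHz.
3.6 kHz ≤ fs/2 = 13.75 kHz, passes unchanged.
Distinct values: {3.6 kHz, 6.1 kHz, 8.1 kHz, 9.8 kHz}.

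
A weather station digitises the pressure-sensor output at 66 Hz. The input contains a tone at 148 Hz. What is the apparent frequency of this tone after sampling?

16 Hz

148 Hz mod fs = 16 Hz.
16 Hz ≤ fs/2 = 33 Hz, appears at 16 Hz.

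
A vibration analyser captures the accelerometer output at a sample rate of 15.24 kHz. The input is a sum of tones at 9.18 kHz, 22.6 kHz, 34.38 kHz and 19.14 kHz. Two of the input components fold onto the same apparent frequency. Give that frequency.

3.9 kHz

fs/2 = 7.62 kHz.
9.18 kHz > fs/2 = 7.62 kHz, folds to fs − 9.18 kHz = 6.06 kHz.
22.6 kHz mod fs = 7.36 kHz.
7.36 kHz ≤ fs/2 = 7.62 kHz, appears at 7.36 kHz.
34.38 kHz mod fs = 3.9 kHz.
3.9 kHz ≤ fs/2 = 7.62 kHz, appears at 3.9 kHz.
19.14 kHz mod fs = 3.9 kHz.
3.9 kHz ≤ fs/2 = 7.62 kHz, appears at 3.9 kHz.
19.14 kHz and 34.38 kHz both map to 3.9 kHz.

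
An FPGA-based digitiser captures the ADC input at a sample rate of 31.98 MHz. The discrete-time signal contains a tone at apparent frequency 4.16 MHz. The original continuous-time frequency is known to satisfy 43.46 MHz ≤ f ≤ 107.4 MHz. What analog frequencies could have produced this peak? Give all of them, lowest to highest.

Frequencies that alias to 4.16 MHz are k·fs ± 4.16 MHz for integer k ≥ 0.
k=0: 4.16 MHz.
k=1: 27.82 MHz, 36.14 MHz.
k=2: 59.8 MHz, 68.12 MHz.
k=3: 91.78 MHz, 100.1 MHz.
k=4: 123.76 MHz, 132.08 MHz.
Within [43.46 MHz, 107.4 MHz]: 59.8 MHz, 68.12 MHz, 91.78 MHz, 100.1 MHz.

59.8 MHz, 68.12 MHz, 91.78 MHz, 100.1 MHz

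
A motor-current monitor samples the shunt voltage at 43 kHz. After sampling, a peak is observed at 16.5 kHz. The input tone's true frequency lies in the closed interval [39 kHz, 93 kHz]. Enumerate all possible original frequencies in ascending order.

59.5 kHz, 69.5 kHz

Frequencies that alias to 16.5 kHz are k·fs ± 16.5 kHz for integer k ≥ 0.
k=0: 16.5 kHz.
k=1: 26.5 kHz, 59.5 kHz.
k=2: 69.5 kHz, 102.5 kHz.
k=3: 112.5 kHz, 145.5 kHz.
Within [39 kHz, 93 kHz]: 59.5 kHz, 69.5 kHz.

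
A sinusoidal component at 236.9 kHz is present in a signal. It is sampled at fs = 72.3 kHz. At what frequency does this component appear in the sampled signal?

20 kHz

236.9 kHz mod fs = 20 kHz.
20 kHz ≤ fs/2 = 36.15 kHz, appears at 20 kHz.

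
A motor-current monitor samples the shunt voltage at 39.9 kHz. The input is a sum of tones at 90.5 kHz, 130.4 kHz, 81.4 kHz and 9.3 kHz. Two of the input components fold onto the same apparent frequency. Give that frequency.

10.7 kHz

fs/2 = 19.95 kHz.
90.5 kHz mod fs = 10.7 kHz.
10.7 kHz ≤ fs/2 = 19.95 kHz, appears at 10.7 kHz.
130.4 kHz mod fs = 10.7 kHz.
10.7 kHz ≤ fs/2 = 19.95 kHz, appears at 10.7 kHz.
81.4 kHz mod fs = 1.6 kHz.
1.6 kHz ≤ fs/2 = 19.95 kHz, appears at 1.6 kHz.
9.3 kHz ≤ fs/2 = 19.95 kHz, passes unchanged.
90.5 kHz and 130.4 kHz both map to 10.7 kHz.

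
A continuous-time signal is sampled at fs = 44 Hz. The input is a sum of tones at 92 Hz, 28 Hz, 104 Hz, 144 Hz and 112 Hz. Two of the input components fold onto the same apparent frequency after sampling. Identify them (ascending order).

fs/2 = 22 Hz.
92 Hz mod fs = 4 Hz.
4 Hz ≤ fs/2 = 22 Hz, appears at 4 Hz.
28 Hz > fs/2 = 22 Hz, folds to fs − 28 Hz = 16 Hz.
104 Hz mod fs = 16 Hz.
16 Hz ≤ fs/2 = 22 Hz, appears at 16 Hz.
144 Hz mod fs = 12 Hz.
12 Hz ≤ fs/2 = 22 Hz, appears at 12 Hz.
112 Hz mod fs = 24 Hz.
24 Hz > fs/2 = 22 Hz, folds to fs − 24 Hz = 20 Hz.
28 Hz and 104 Hz both map to 16 Hz.

28 Hz, 104 Hz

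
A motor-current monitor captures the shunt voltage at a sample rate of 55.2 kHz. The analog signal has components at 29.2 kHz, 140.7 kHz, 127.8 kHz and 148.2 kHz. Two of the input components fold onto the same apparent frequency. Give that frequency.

fs/2 = 27.6 kHz.
29.2 kHz > fs/2 = 27.6 kHz, folds to fs − 29.2 kHz = 26 kHz.
140.7 kHz mod fs = 30.3 kHz.
30.3 kHz > fs/2 = 27.6 kHz, folds to fs − 30.3 kHz = 24.9 kHz.
127.8 kHz mod fs = 17.4 kHz.
17.4 kHz ≤ fs/2 = 27.6 kHz, appears at 17.4 kHz.
148.2 kHz mod fs = 37.8 kHz.
37.8 kHz > fs/2 = 27.6 kHz, folds to fs − 37.8 kHz = 17.4 kHz.
127.8 kHz and 148.2 kHz both map to 17.4 kHz.

17.4 kHz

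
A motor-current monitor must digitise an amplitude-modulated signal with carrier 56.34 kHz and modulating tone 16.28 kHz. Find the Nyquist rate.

AM sidebands sit at fc ± fm = 40.06 kHz and 72.62 kHz.
Highest-frequency component: 72.62 kHz.
Nyquist rate = 2 × 72.62 kHz = 145.24 kHz.

145.24 kHz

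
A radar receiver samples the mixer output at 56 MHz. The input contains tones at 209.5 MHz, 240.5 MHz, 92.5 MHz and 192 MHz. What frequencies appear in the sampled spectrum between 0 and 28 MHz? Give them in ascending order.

14.5 MHz, 16.5 MHz, 19.5 MHz, 24 MHz

fs/2 = 28 MHz.
209.5 MHz mod fs = 41.5 MHz.
41.5 MHz > fs/2 = 28 MHz, folds to fs − 41.5 MHz = 14.5 MHz.
240.5 MHz mod fs = 16.5 MHz.
16.5 MHz ≤ fs/2 = 28 MHz, appears at 16.5 MHz.
92.5 MHz mod fs = 36.5 MHz.
36.5 MHz > fs/2 = 28 MHz, folds to fs − 36.5 MHz = 19.5 MHz.
192 MHz mod fs = 24 MHz.
24 MHz ≤ fs/2 = 28 MHz, appears at 24 MHz.
Distinct values: {14.5 MHz, 16.5 MHz, 19.5 MHz, 24 MHz}.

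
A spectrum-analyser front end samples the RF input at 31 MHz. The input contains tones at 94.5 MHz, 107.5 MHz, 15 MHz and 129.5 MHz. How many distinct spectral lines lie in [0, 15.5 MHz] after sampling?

fs/2 = 15.5 MHz.
94.5 MHz mod fs = 1.5 MHz.
1.5 MHz ≤ fs/2 = 15.5 MHz, appears at 1.5 MHz.
107.5 MHz mod fs = 14.5 MHz.
14.5 MHz ≤ fs/2 = 15.5 MHz, appears at 14.5 MHz.
15 MHz ≤ fs/2 = 15.5 MHz, passes unchanged.
129.5 MHz mod fs = 5.5 MHz.
5.5 MHz ≤ fs/2 = 15.5 MHz, appears at 5.5 MHz.
Distinct values: {1.5 MHz, 5.5 MHz, 14.5 MHz, 15 MHz} → 4.

4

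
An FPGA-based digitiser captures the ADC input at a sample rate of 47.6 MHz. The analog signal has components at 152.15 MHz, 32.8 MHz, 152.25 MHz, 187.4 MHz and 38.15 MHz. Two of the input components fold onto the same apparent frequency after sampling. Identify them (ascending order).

fs/2 = 23.8 MHz.
152.15 MHz mod fs = 9.35 MHz.
9.35 MHz ≤ fs/2 = 23.8 MHz, appears at 9.35 MHz.
32.8 MHz > fs/2 = 23.8 MHz, folds to fs − 32.8 MHz = 14.8 MHz.
152.25 MHz mod fs = 9.45 MHz.
9.45 MHz ≤ fs/2 = 23.8 MHz, appears at 9.45 MHz.
187.4 MHz mod fs = 44.6 MHz.
44.6 MHz > fs/2 = 23.8 MHz, folds to fs − 44.6 MHz = 3 MHz.
38.15 MHz > fs/2 = 23.8 MHz, folds to fs − 38.15 MHz = 9.45 MHz.
38.15 MHz and 152.25 MHz both map to 9.45 MHz.

38.15 MHz, 152.25 MHz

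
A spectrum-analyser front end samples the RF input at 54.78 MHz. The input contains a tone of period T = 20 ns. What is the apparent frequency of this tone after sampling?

4.78 MHz

T = 20 ns → f = 1/T = 50 MHz.
50 MHz > fs/2 = 27.39 MHz, folds to fs − 50 MHz = 4.78 MHz.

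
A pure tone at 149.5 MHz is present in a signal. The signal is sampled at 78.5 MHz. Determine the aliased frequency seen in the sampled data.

7.5 MHz

149.5 MHz mod fs = 71 MHz.
71 MHz > fs/2 = 39.25 MHz, folds to fs − 71 MHz = 7.5 MHz.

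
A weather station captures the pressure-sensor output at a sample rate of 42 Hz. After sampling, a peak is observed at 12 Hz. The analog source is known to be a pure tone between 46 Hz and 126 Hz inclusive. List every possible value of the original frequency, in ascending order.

54 Hz, 72 Hz, 96 Hz, 114 Hz

Frequencies that alias to 12 Hz are k·fs ± 12 Hz for integer k ≥ 0.
k=0: 12 Hz.
k=1: 30 Hz, 54 Hz.
k=2: 72 Hz, 96 Hz.
k=3: 114 Hz, 138 Hz.
k=4: 156 Hz, 180 Hz.
Within [46 Hz, 126 Hz]: 54 Hz, 72 Hz, 96 Hz, 114 Hz.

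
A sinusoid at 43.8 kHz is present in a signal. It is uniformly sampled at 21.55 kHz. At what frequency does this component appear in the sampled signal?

43.8 kHz mod fs = 0.7 kHz.
0.7 kHz ≤ fs/2 = 10.775 kHz, appears at 0.7 kHz.

0.7 kHz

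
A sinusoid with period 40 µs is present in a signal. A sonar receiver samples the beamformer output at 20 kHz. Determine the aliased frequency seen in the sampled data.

T = 40 µs → f = 1/T = 25 kHz.
25 kHz mod fs = 5 kHz.
5 kHz ≤ fs/2 = 10 kHz, appears at 5 kHz.

5 kHz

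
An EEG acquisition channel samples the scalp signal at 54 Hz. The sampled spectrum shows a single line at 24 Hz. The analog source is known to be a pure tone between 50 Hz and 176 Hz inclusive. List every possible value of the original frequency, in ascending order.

Frequencies that alias to 24 Hz are k·fs ± 24 Hz for integer k ≥ 0.
k=0: 24 Hz.
k=1: 30 Hz, 78 Hz.
k=2: 84 Hz, 132 Hz.
k=3: 138 Hz, 186 Hz.
k=4: 192 Hz, 240 Hz.
Within [50 Hz, 176 Hz]: 78 Hz, 84 Hz, 132 Hz, 138 Hz.

78 Hz, 84 Hz, 132 Hz, 138 Hz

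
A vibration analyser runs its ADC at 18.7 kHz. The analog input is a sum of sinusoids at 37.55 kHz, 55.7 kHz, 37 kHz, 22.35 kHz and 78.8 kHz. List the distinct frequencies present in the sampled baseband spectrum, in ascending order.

0.15 kHz, 0.4 kHz, 3.65 kHz, 4 kHz

fs/2 = 9.35 kHz.
37.55 kHz mod fs = 0.15 kHz.
0.15 kHz ≤ fs/2 = 9.35 kHz, appears at 0.15 kHz.
55.7 kHz mod fs = 18.3 kHz.
18.3 kHz > fs/2 = 9.35 kHz, folds to fs − 18.3 kHz = 0.4 kHz.
37 kHz mod fs = 18.3 kHz.
18.3 kHz > fs/2 = 9.35 kHz, folds to fs − 18.3 kHz = 0.4 kHz.
22.35 kHz mod fs = 3.65 kHz.
3.65 kHz ≤ fs/2 = 9.35 kHz, appears at 3.65 kHz.
78.8 kHz mod fs = 4 kHz.
4 kHz ≤ fs/2 = 9.35 kHz, appears at 4 kHz.
Distinct values: {0.15 kHz, 0.4 kHz, 3.65 kHz, 4 kHz}.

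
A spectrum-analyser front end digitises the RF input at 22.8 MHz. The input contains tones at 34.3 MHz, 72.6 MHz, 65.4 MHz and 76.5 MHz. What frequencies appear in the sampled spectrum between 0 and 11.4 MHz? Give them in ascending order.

3 MHz, 4.2 MHz, 8.1 MHz, 11.3 MHz

fs/2 = 11.4 MHz.
34.3 MHz mod fs = 11.5 MHz.
11.5 MHz > fs/2 = 11.4 MHz, folds to fs − 11.5 MHz = 11.3 MHz.
72.6 MHz mod fs = 4.2 MHz.
4.2 MHz ≤ fs/2 = 11.4 MHz, appears at 4.2 MHz.
65.4 MHz mod fs = 19.8 MHz.
19.8 MHz > fs/2 = 11.4 MHz, folds to fs − 19.8 MHz = 3 MHz.
76.5 MHz mod fs = 8.1 MHz.
8.1 MHz ≤ fs/2 = 11.4 MHz, appears at 8.1 MHz.
Distinct values: {3 MHz, 4.2 MHz, 8.1 MHz, 11.3 MHz}.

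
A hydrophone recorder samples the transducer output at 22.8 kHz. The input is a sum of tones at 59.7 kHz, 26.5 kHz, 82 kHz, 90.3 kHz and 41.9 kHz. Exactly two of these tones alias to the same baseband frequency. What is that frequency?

3.7 kHz

fs/2 = 11.4 kHz.
59.7 kHz mod fs = 14.1 kHz.
14.1 kHz > fs/2 = 11.4 kHz, folds to fs − 14.1 kHz = 8.7 kHz.
26.5 kHz mod fs = 3.7 kHz.
3.7 kHz ≤ fs/2 = 11.4 kHz, appears at 3.7 kHz.
82 kHz mod fs = 13.6 kHz.
13.6 kHz > fs/2 = 11.4 kHz, folds to fs − 13.6 kHz = 9.2 kHz.
90.3 kHz mod fs = 21.9 kHz.
21.9 kHz > fs/2 = 11.4 kHz, folds to fs − 21.9 kHz = 0.9 kHz.
41.9 kHz mod fs = 19.1 kHz.
19.1 kHz > fs/2 = 11.4 kHz, folds to fs − 19.1 kHz = 3.7 kHz.
26.5 kHz and 41.9 kHz both map to 3.7 kHz.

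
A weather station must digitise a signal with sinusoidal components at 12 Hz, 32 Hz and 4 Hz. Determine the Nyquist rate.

Highest-frequency component: 32 Hz.
Nyquist rate = 2 × 32 Hz = 64 Hz.

64 Hz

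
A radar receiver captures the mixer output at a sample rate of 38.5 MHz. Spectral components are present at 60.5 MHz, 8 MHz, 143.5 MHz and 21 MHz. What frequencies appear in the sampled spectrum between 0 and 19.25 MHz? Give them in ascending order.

fs/2 = 19.25 MHz.
60.5 MHz mod fs = 22 MHz.
22 MHz > fs/2 = 19.25 MHz, folds to fs − 22 MHz = 16.5 MHz.
8 MHz ≤ fs/2 = 19.25 MHz, passes unchanged.
143.5 MHz mod fs = 28 MHz.
28 MHz > fs/2 = 19.25 MHz, folds to fs − 28 MHz = 10.5 MHz.
21 MHz > fs/2 = 19.25 MHz, folds to fs − 21 MHz = 17.5 MHz.
Distinct values: {8 MHz, 10.5 MHz, 16.5 MHz, 17.5 MHz}.

8 MHz, 10.5 MHz, 16.5 MHz, 17.5 MHz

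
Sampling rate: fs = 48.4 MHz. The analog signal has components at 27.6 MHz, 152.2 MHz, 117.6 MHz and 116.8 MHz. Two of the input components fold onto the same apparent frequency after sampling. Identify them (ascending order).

27.6 MHz, 117.6 MHz

fs/2 = 24.2 MHz.
27.6 MHz > fs/2 = 24.2 MHz, folds to fs − 27.6 MHz = 20.8 MHz.
152.2 MHz mod fs = 7 MHz.
7 MHz ≤ fs/2 = 24.2 MHz, appears at 7 MHz.
117.6 MHz mod fs = 20.8 MHz.
20.8 MHz ≤ fs/2 = 24.2 MHz, appears at 20.8 MHz.
116.8 MHz mod fs = 20 MHz.
20 MHz ≤ fs/2 = 24.2 MHz, appears at 20 MHz.
27.6 MHz and 117.6 MHz both map to 20.8 MHz.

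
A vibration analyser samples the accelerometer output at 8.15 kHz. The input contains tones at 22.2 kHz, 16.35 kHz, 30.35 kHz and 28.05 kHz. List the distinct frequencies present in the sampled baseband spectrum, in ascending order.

fs/2 = 4.075 kHz.
22.2 kHz mod fs = 5.9 kHz.
5.9 kHz > fs/2 = 4.075 kHz, folds to fs − 5.9 kHz = 2.25 kHz.
16.35 kHz mod fs = 0.05 kHz.
0.05 kHz ≤ fs/2 = 4.075 kHz, appears at 0.05 kHz.
30.35 kHz mod fs = 5.9 kHz.
5.9 kHz > fs/2 = 4.075 kHz, folds to fs − 5.9 kHz = 2.25 kHz.
28.05 kHz mod fs = 3.6 kHz.
3.6 kHz ≤ fs/2 = 4.075 kHz, appears at 3.6 kHz.
Distinct values: {0.05 kHz, 2.25 kHz, 3.6 kHz}.

0.05 kHz, 2.25 kHz, 3.6 kHz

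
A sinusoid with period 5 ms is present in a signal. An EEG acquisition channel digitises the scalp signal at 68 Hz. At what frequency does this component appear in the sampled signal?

T = 5 ms → f = 1/T = 200 Hz.
200 Hz mod fs = 64 Hz.
64 Hz > fs/2 = 34 Hz, folds to fs − 64 Hz = 4 Hz.

4 Hz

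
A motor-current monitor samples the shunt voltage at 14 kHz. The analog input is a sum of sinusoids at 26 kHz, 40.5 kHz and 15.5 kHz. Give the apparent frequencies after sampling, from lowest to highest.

1.5 kHz, 2 kHz

fs/2 = 7 kHz.
26 kHz mod fs = 12 kHz.
12 kHz > fs/2 = 7 kHz, folds to fs − 12 kHz = 2 kHz.
40.5 kHz mod fs = 12.5 kHz.
12.5 kHz > fs/2 = 7 kHz, folds to fs − 12.5 kHz = 1.5 kHz.
15.5 kHz mod fs = 1.5 kHz.
1.5 kHz ≤ fs/2 = 7 kHz, appears at 1.5 kHz.
Distinct values: {1.5 kHz, 2 kHz}.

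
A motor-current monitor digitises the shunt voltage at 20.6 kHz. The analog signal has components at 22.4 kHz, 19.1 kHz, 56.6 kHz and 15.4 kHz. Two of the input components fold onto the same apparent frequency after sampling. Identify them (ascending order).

fs/2 = 10.3 kHz.
22.4 kHz mod fs = 1.8 kHz.
1.8 kHz ≤ fs/2 = 10.3 kHz, appears at 1.8 kHz.
19.1 kHz > fs/2 = 10.3 kHz, folds to fs − 19.1 kHz = 1.5 kHz.
56.6 kHz mod fs = 15.4 kHz.
15.4 kHz > fs/2 = 10.3 kHz, folds to fs − 15.4 kHz = 5.2 kHz.
15.4 kHz > fs/2 = 10.3 kHz, folds to fs − 15.4 kHz = 5.2 kHz.
15.4 kHz and 56.6 kHz both map to 5.2 kHz.

15.4 kHz, 56.6 kHz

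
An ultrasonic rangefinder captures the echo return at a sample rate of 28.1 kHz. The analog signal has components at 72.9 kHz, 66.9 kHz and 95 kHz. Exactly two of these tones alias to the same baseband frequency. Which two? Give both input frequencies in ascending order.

fs/2 = 14.05 kHz.
72.9 kHz mod fs = 16.7 kHz.
16.7 kHz > fs/2 = 14.05 kHz, folds to fs − 16.7 kHz = 11.4 kHz.
66.9 kHz mod fs = 10.7 kHz.
10.7 kHz ≤ fs/2 = 14.05 kHz, appears at 10.7 kHz.
95 kHz mod fs = 10.7 kHz.
10.7 kHz ≤ fs/2 = 14.05 kHz, appears at 10.7 kHz.
66.9 kHz and 95 kHz both map to 10.7 kHz.

66.9 kHz, 95 kHz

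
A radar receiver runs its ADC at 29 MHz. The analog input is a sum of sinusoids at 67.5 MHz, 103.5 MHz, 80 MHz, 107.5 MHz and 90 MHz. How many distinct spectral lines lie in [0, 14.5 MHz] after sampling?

5

fs/2 = 14.5 MHz.
67.5 MHz mod fs = 9.5 MHz.
9.5 MHz ≤ fs/2 = 14.5 MHz, appears at 9.5 MHz.
103.5 MHz mod fs = 16.5 MHz.
16.5 MHz > fs/2 = 14.5 MHz, folds to fs − 16.5 MHz = 12.5 MHz.
80 MHz mod fs = 22 MHz.
22 MHz > fs/2 = 14.5 MHz, folds to fs − 22 MHz = 7 MHz.
107.5 MHz mod fs = 20.5 MHz.
20.5 MHz > fs/2 = 14.5 MHz, folds to fs − 20.5 MHz = 8.5 MHz.
90 MHz mod fs = 3 MHz.
3 MHz ≤ fs/2 = 14.5 MHz, appears at 3 MHz.
Distinct values: {3 MHz, 7 MHz, 8.5 MHz, 9.5 MHz, 12.5 MHz} → 5.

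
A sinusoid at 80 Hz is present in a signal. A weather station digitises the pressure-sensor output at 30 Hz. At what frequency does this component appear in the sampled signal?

80 Hz mod fs = 20 Hz.
20 Hz > fs/2 = 15 Hz, folds to fs − 20 Hz = 10 Hz.

10 Hz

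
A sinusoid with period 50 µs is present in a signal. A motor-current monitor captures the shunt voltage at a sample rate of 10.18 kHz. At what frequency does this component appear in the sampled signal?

T = 50 µs → f = 1/T = 20 kHz.
20 kHz mod fs = 9.82 kHz.
9.82 kHz > fs/2 = 5.09 kHz, folds to fs − 9.82 kHz = 0.36 kHz.

0.36 kHz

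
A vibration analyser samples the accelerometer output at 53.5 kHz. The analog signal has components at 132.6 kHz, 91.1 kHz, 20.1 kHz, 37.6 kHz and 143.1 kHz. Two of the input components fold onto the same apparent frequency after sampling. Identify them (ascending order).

37.6 kHz, 91.1 kHz

fs/2 = 26.75 kHz.
132.6 kHz mod fs = 25.6 kHz.
25.6 kHz ≤ fs/2 = 26.75 kHz, appears at 25.6 kHz.
91.1 kHz mod fs = 37.6 kHz.
37.6 kHz > fs/2 = 26.75 kHz, folds to fs − 37.6 kHz = 15.9 kHz.
20.1 kHz ≤ fs/2 = 26.75 kHz, passes unchanged.
37.6 kHz > fs/2 = 26.75 kHz, folds to fs − 37.6 kHz = 15.9 kHz.
143.1 kHz mod fs = 36.1 kHz.
36.1 kHz > fs/2 = 26.75 kHz, folds to fs − 36.1 kHz = 17.4 kHz.
37.6 kHz and 91.1 kHz both map to 15.9 kHz.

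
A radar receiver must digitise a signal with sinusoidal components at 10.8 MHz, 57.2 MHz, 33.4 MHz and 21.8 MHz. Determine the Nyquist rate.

Highest-frequency component: 57.2 MHz.
Nyquist rate = 2 × 57.2 MHz = 114.4 MHz.

114.4 MHz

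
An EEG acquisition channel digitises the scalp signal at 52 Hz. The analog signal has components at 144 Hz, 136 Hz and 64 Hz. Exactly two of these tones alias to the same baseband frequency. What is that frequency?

fs/2 = 26 Hz.
144 Hz mod fs = 40 Hz.
40 Hz > fs/2 = 26 Hz, folds to fs − 40 Hz = 12 Hz.
136 Hz mod fs = 32 Hz.
32 Hz > fs/2 = 26 Hz, folds to fs − 32 Hz = 20 Hz.
64 Hz mod fs = 12 Hz.
12 Hz ≤ fs/2 = 26 Hz, appears at 12 Hz.
64 Hz and 144 Hz both map to 12 Hz.

12 Hz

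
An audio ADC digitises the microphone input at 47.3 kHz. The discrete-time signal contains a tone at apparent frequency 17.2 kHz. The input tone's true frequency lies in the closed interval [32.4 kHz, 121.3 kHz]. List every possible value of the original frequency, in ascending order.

64.5 kHz, 77.4 kHz, 111.8 kHz

Frequencies that alias to 17.2 kHz are k·fs ± 17.2 kHz for integer k ≥ 0.
k=0: 17.2 kHz.
k=1: 30.1 kHz, 64.5 kHz.
k=2: 77.4 kHz, 111.8 kHz.
k=3: 124.7 kHz, 159.1 kHz.
Within [32.4 kHz, 121.3 kHz]: 64.5 kHz, 77.4 kHz, 111.8 kHz.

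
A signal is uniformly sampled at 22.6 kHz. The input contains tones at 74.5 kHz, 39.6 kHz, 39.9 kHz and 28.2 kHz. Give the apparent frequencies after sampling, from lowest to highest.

fs/2 = 11.3 kHz.
74.5 kHz mod fs = 6.7 kHz.
6.7 kHz ≤ fs/2 = 11.3 kHz, appears at 6.7 kHz.
39.6 kHz mod fs = 17 kHz.
17 kHz > fs/2 = 11.3 kHz, folds to fs − 17 kHz = 5.6 kHz.
39.9 kHz mod fs = 17.3 kHz.
17.3 kHz > fs/2 = 11.3 kHz, folds to fs − 17.3 kHz = 5.3 kHz.
28.2 kHz mod fs = 5.6 kHz.
5.6 kHz ≤ fs/2 = 11.3 kHz, appears at 5.6 kHz.
Distinct values: {5.3 kHz, 5.6 kHz, 6.7 kHz}.

5.3 kHz, 5.6 kHz, 6.7 kHz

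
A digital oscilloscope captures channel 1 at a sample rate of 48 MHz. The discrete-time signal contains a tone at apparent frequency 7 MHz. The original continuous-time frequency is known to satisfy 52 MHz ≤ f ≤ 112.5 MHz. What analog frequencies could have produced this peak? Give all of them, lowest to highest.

Frequencies that alias to 7 MHz are k·fs ± 7 MHz for integer k ≥ 0.
k=0: 7 MHz.
k=1: 41 MHz, 55 MHz.
k=2: 89 MHz, 103 MHz.
k=3: 137 MHz, 151 MHz.
Within [52 MHz, 112.5 MHz]: 55 MHz, 89 MHz, 103 MHz.

55 MHz, 89 MHz, 103 MHz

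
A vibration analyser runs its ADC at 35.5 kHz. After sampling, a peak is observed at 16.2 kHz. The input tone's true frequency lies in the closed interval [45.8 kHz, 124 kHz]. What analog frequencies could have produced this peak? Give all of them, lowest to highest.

Frequencies that alias to 16.2 kHz are k·fs ± 16.2 kHz for integer k ≥ 0.
k=0: 16.2 kHz.
k=1: 19.3 kHz, 51.7 kHz.
k=2: 54.8 kHz, 87.2 kHz.
k=3: 90.3 kHz, 122.7 kHz.
k=4: 125.8 kHz, 158.2 kHz.
Within [45.8 kHz, 124 kHz]: 51.7 kHz, 54.8 kHz, 87.2 kHz, 90.3 kHz, 122.7 kHz.

51.7 kHz, 54.8 kHz, 87.2 kHz, 90.3 kHz, 122.7 kHz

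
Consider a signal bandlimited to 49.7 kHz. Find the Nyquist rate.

Nyquist rate = 2 × 49.7 kHz = 99.4 kHz.

99.4 kHz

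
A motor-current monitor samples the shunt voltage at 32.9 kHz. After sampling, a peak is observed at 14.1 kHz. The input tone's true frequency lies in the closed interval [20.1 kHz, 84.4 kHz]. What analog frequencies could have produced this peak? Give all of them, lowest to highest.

Frequencies that alias to 14.1 kHz are k·fs ± 14.1 kHz for integer k ≥ 0.
k=0: 14.1 kHz.
k=1: 18.8 kHz, 47 kHz.
k=2: 51.7 kHz, 79.9 kHz.
k=3: 84.6 kHz, 112.8 kHz.
Within [20.1 kHz, 84.4 kHz]: 47 kHz, 51.7 kHz, 79.9 kHz.

47 kHz, 51.7 kHz, 79.9 kHz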